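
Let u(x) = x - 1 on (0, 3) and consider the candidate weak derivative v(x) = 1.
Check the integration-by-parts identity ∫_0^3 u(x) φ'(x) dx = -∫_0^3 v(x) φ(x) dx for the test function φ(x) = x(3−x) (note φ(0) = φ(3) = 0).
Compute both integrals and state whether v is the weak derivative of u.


LHS = -9/2, RHS = -9/2. Yes, v = u' weakly.

u(x) = x - 1, classical derivative u'(x) = 1.
φ(x) = x(3−x), so φ'(x) = 3 - 2*x.
Note φ(0) = φ(3) = 0, so the boundary term u·φ vanishes.
LHS = ∫_0^3 u(x) φ'(x) dx = ∫_0^3 (-2*x^2 + 5*x - 3) dx. Term by term:
  ∫_0^3 -2*x^2 dx = -18;  ∫_0^3 5*x dx = 45/2;  ∫_0^3 -3 dx = -9.
Sum: -18 + 45/2 − 9 = -9/2.
So LHS = -9/2.
∫_0^3 v(x) φ(x) dx = ∫_0^3 (-x^2 + 3*x) dx. Term by term:
  ∫_0^3 -x^2 dx = -9;  ∫_0^3 3*x dx = 27/2.
Sum: -9 + 27/2 = 9/2.
So RHS = -∫_0^3 v(x) φ(x) dx = -9/2.
LHS = RHS, so the identity holds for this test φ.
Moreover u is smooth here and v(x) = u'(x) = 1 pointwise, so the identity holds for every test function. Hence v is the weak derivative of u.


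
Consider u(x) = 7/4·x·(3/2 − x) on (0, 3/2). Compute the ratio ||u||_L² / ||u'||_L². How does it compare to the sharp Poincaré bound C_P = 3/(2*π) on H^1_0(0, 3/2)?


||u||_L² / ||u'||_L² = 3*sqrt(10)/20 < C_P = 3/(2*π).

u(x) = 7/4·x·(3/2 − x), so u'(x) = 21/8 - 7*x/2.
u(x) = 7/4·x·(3/2 − x) vanishes at x = 0 and x = 3/2, so u ∈ H^1_0(0, 3/2). Differentiate via the product rule and integrate the resulting polynomials term by term.
  ∫_0^3/2 u² dx = ∫_0^3/2 (49*x^4/16 - 147*x^3/16 + 441*x^2/64) dx. Term by term:
    ∫_0^3/2 49*x^4/16 dx = 11907/2560;  ∫_0^3/2 -147*x^3/16 dx = -11907/1024;  ∫_0^3/2 441*x^2/64 dx = 3969/512.
  Sum: 11907/2560 − 11907/1024 + 3969/512 = 3969/5120.
  ∫_0^3/2 (u')² dx = ∫_0^3/2 (49*x^2/4 - 147*x/8 + 441/64) dx. Term by term:
    ∫_0^3/2 49*x^2/4 dx = 441/32;  ∫_0^3/2 -147*x/8 dx = -1323/64;  ∫_0^3/2 441/64 dx = 1323/128.
  Sum: 441/32 − 1323/64 + 1323/128 = 441/128.
∫_0^3/2 u² dx = 3969/5120, so ||u||_L² = 63*sqrt(5)/160.
∫_0^3/2 (u')² dx = 441/128, so ||u'||_L² = 21*sqrt(2)/16.
Ratio ||u||_L² / ||u'||_L² = 3*sqrt(10)/20.
Sharp Poincaré constant on H^1_0(0, 3/2) is C_P = L/π = 3/(2*π), achieved by sin(2*π/3·x).
A polynomial bump cannot attain the sharp Poincaré constant (only the first sine eigenfunction does), so the ratio is strictly less than C_P, consistent with ||u||_L² ≤ C_P ||u'||_L².


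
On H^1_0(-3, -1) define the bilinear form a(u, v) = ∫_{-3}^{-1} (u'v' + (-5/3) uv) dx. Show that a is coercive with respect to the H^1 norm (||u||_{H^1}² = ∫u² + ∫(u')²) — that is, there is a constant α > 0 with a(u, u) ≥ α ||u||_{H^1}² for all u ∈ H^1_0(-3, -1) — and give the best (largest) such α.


α = (-20/3 + π^2)/(4 + π^2)

Coercivity of a(·,·) on H^1_0(-3, -1) means a(u, u) ≥ α ||u||_{H^1}² for every u ∈ H^1_0.
The interval has length L = 2, and Poincaré/coercivity depend only on L. Here a(u, u) = ∫(u')² + (-5/3)·∫u².
Here c = -5/3 < 0 with |c| < (π/L)² = π^2/4, so coercivity still holds. The condition a(u,u) ≥ α||u||_{H^1}² reads (1−α)∫(u')² ≥ (α−c)∫u². Any admissible α is ≤ 1 (rapidly oscillating u have ∫u²/∫(u')² → 0), and α = 1 would force 0 ≥ (1−c)∫u², impossible since c < 1; so 1−α > 0. By the sharp Poincaré inequality on H^1_0 of an interval of length L, ∫(u')² ≥ (π/L)²∫u² with equality for the first sine mode sin(π(x−x₀)/L) (x₀ the left endpoint), so the inequality holds for all u iff (1−α)(π/L)² ≥ α − c, i.e. α ≤ ((π/L)² + c)/((π/L)² + 1) = (1 + c(L/π)²)/(1 + (L/π)²). (Direct route, valid since c ≤ 0: Poincaré gives c∫u² ≥ c(L/π)²∫(u')², so a(u,u) ≥ (1 + c(L/π)²)∫(u')², while ||u||_{H^1}² ≤ (1 + (L/π)²)∫(u')²; dividing yields the same α.) With (π/L)² = π^2/4 and c = -5/3, the largest admissible constant is α = ((π/L)² + c)/((π/L)² + 1).
Simplifying, α = (-20/3 + π^2)/(4 + π^2).


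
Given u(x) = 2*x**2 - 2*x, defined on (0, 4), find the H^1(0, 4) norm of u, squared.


||u||_{H^1}^2 = 9328/15

The H^1 norm (squared) on an interval (0, L) is
  ||u||_{H^1}^2 = ∫_0^L u(x)^2 dx + ∫_0^L u'(x)^2 dx.
Compute u'(x) = 4*x - 2.
Then u(x)^2 = 4*x**4 - 8*x**3 + 4*x**2 and u'(x)^2 = 16*x**2 - 16*x + 4.
Integrate each monomial from 0 to 4 using ∫_0^4 c·x^n dx = c·4^(n+1)/(n+1):
  ∫_0^4 u(x)^2 dx = ∫_0^4 (4*x^4 - 8*x^3 + 4*x^2) dx. Term by term:
    ∫_0^4 4*x^4 dx = 4096/5;  ∫_0^4 -8*x^3 dx = -512;  ∫_0^4 4*x^2 dx = 256/3.
  Sum: 4096/5 − 512 + 256/3 = 5888/15.
  ∫_0^4 u'(x)^2 dx = ∫_0^4 (16*x^2 - 16*x + 4) dx. Term by term:
    ∫_0^4 16*x^2 dx = 1024/3;  ∫_0^4 -16*x dx = -128;  ∫_0^4 4 dx = 16.
  Sum: 1024/3 − 128 + 16 = 688/3.
Adding: ||u||_{H^1}^2 = 5888/15 + 688/3 = 9328/15.


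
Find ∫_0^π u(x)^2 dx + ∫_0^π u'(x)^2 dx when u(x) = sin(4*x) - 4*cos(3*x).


||u||_{H^1(0,π)}^2 = -640/7 + 177*π/2

u'(x) = 12*sin(3*x) + 4*cos(4*x).
Expand u² and (u')² and integrate term by term on (0, π), using: for integers n ≥ 1, ∫_0^π sin²(nx) dx = ∫_0^π cos²(nx) dx = π/2; for n ≠ n', ∫_0^π sin(nx)sin(n'x) dx = ∫_0^π cos(nx)cos(n'x) dx = 0; and by product-to-sum, ∫_0^π sin(nx)cos(n'x) dx = ½∫_0^π [sin((n+n')x) + sin((n−n')x)] dx, which is 0 when n+n' is even and 2n/(n²−n'²) when n+n' is odd (it need not vanish on (0, π)).
  u² squared terms: (-4)²·∫cos(3x)² dx = 16·π/2 = 8*π;  (1)²·∫sin(4x)² dx = 1·π/2 = π/2.
  u² cross terms: 2·(-4)·(1)·∫cos(3x)·sin(4x) dx = -8·(8/7) = -64/7.
  So ∫_0^π u² dx = 8*π + π/2 − 64/7 = -64/7 + 17*π/2.
  (u')² squared terms: (4)²·∫cos(4x)² dx = 16·π/2 = 8*π;  (12)²·∫sin(3x)² dx = 144·π/2 = 72*π.
  (u')² cross terms: 2·(4)·(12)·∫cos(4x)·sin(3x) dx = 96·(-6/7) = -576/7.
  So ∫_0^π (u')² dx = 8*π + 72*π − 576/7 = -576/7 + 80*π.
||u||_{H^1}^2 = (-64/7 + 17*π/2) + (-576/7 + 80*π) = -640/7 + 177*π/2.


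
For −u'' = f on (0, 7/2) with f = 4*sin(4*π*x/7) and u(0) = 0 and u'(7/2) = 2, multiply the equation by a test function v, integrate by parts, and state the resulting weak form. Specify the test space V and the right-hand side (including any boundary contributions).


V = {v ∈ H^1(0, 7/2) : v(0) = 0} (test functions vanish at x = 0 where u is specified); weak form: ∫_0^7/2 u'v' dx = ∫_0^7/2 (4*sin(4*π*x/7)) v dx + 2·v(7/2) for all v ∈ V.

Multiply both sides by a test function v and integrate from 0 to 7/2:
  ∫_0^7/2 −u''(x) v(x) dx = ∫_0^7/2 f(x) v(x) dx.
Integrate the LHS by parts once:
  ∫_0^7/2 −u'' v dx = −[u'(x) v(x)]_0^7/2 + ∫_0^7/2 u'(x) v'(x) dx.
Thus ∫_0^7/2 u'(x) v'(x) dx = ∫_0^7/2 f(x) v(x) dx + [u'(x) v(x)]_0^7/2.
Choose V so that boundary terms are either known or forced to vanish.
Mixed BC: u(0) = 0 (Dirichlet) and u'(7/2) = 2 (Neumann). Define V = {v ∈ H^1(0, 7/2) : v(0) = 0}. Then [u' v]_0^7/2 = u'(7/2)·v(7/2) − u'(0)·0 = 2·v(7/2).
Weak formulation: find u (satisfying any essential BC) such that ∫_0^7/2 u'(x) v'(x) dx = ∫_0^7/2 f v dx + 2·v(7/2) for all v ∈ V (Dirichlet at 0 absorbed into V; Neumann datum at x = 7/2 contributes the boundary term).
Substituting f(x) = 4*sin(4*π*x/7), the right-hand side is ∫_0^7/2 (4*sin(4*π*x/7)) v dx + 2·v(7/2).


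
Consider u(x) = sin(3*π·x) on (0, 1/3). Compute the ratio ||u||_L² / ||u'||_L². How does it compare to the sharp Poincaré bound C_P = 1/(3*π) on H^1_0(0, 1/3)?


||u||_L² / ||u'||_L² = 1/(3*π) = C_P.

u(x) = sin(3*π·x), so u'(x) = 3*π*cos(3*π*x).
Writing u(x) = A·sin(kπx/L) with A = 1 and k = 1, use ∫_0^L sin²(kπx/L) dx = L/2 and ∫_0^L cos²(kπx/L) dx = L/2.
u² = 1·sin²(3*π·x) and (u')² = 9*π^2·cos²(3*π·x), and each of sin², cos² integrates to L/2 = 1/6 over (0, 1/3).
∫_0^1/3 u² dx = 1/6, so ||u||_L² = sqrt(6)/6.
∫_0^1/3 (u')² dx = 3*π^2/2, so ||u'||_L² = sqrt(6)*π/2.
Ratio ||u||_L² / ||u'||_L² = 1/(3*π).
Sharp Poincaré constant on H^1_0(0, 1/3) is C_P = L/π = 1/(3*π), achieved by sin(3*π·x).
This is the k = 1 eigenfunction (up to amplitude), so the ratio equals the sharp Poincaré constant exactly.


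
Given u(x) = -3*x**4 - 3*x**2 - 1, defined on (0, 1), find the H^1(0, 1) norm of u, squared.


||u||_{H^1}^2 = 2483/35

The H^1 norm (squared) on an interval (0, L) is
  ||u||_{H^1}^2 = ∫_0^L u(x)^2 dx + ∫_0^L u'(x)^2 dx.
Compute u'(x) = -12*x**3 - 6*x.
Then u(x)^2 = 9*x**8 + 18*x**6 + 15*x**4 + 6*x**2 + 1 and u'(x)^2 = 144*x**6 + 144*x**4 + 36*x**2.
Integrate each monomial from 0 to 1 using ∫_0^1 c·x^n dx = c·1^(n+1)/(n+1):
  ∫_0^1 u(x)^2 dx = ∫_0^1 (9*x^8 + 18*x^6 + 15*x^4 + 6*x^2 + 1) dx. Term by term:
    ∫_0^1 9*x^8 dx = 1;  ∫_0^1 18*x^6 dx = 18/7;  ∫_0^1 15*x^4 dx = 3;
    ∫_0^1 6*x^2 dx = 2;  ∫_0^1 1 dx = 1.
  Sum: 1 + 18/7 + 3 + 2 + 1 = 67/7.
  ∫_0^1 u'(x)^2 dx = ∫_0^1 (144*x^6 + 144*x^4 + 36*x^2) dx. Term by term:
    ∫_0^1 144*x^6 dx = 144/7;  ∫_0^1 144*x^4 dx = 144/5;  ∫_0^1 36*x^2 dx = 12.
  Sum: 144/7 + 144/5 + 12 = 2148/35.
Adding: ||u||_{H^1}^2 = 67/7 + 2148/35 = 2483/35.


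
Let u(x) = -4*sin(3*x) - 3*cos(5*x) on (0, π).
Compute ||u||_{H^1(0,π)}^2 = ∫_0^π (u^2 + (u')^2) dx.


||u||_{H^1(0,π)}^2 = 197*π

u'(x) = 15*sin(5*x) - 12*cos(3*x).
Expand u² and (u')² and integrate term by term on (0, π), using: for integers n ≥ 1, ∫_0^π sin²(nx) dx = ∫_0^π cos²(nx) dx = π/2; for n ≠ n', ∫_0^π sin(nx)sin(n'x) dx = ∫_0^π cos(nx)cos(n'x) dx = 0; and by product-to-sum, ∫_0^π sin(nx)cos(n'x) dx = ½∫_0^π [sin((n+n')x) + sin((n−n')x)] dx, which is 0 when n+n' is even and 2n/(n²−n'²) when n+n' is odd (it need not vanish on (0, π)).
  u² squared terms: (-4)²·∫sin(3x)² dx = 16·π/2 = 8*π;  (-3)²·∫cos(5x)² dx = 9·π/2 = 9*π/2.
  u² cross terms: 2·(-4)·(-3)·∫sin(3x)·cos(5x) dx = 24·(0) = 0.
  So ∫_0^π u² dx = 8*π + 9*π/2 + 0 = 25*π/2.
  (u')² squared terms: (-12)²·∫cos(3x)² dx = 144·π/2 = 72*π;  (15)²·∫sin(5x)² dx = 225·π/2 = 225*π/2.
  (u')² cross terms: 2·(-12)·(15)·∫cos(3x)·sin(5x) dx = -360·(0) = 0.
  So ∫_0^π (u')² dx = 72*π + 225*π/2 + 0 = 369*π/2.
||u||_{H^1}^2 = (25*π/2) + (369*π/2) = 197*π.


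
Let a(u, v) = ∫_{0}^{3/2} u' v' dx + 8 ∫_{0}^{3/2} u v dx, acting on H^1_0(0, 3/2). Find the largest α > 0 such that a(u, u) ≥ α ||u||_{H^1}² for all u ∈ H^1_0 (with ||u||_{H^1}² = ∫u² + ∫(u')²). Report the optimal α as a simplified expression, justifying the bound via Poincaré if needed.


α = 1

Coercivity of a(·,·) on H^1_0(0, 3/2) means a(u, u) ≥ α ||u||_{H^1}² for every u ∈ H^1_0.
The interval has length L = 3/2, and Poincaré/coercivity depend only on L. Here a(u, u) = ∫(u')² + (8)·∫u².
Here c = 8 ≥ 1, so a(u,u) = ∫(u')² + c∫u² ≥ ∫(u')² + ∫u² = ||u||_{H^1}², i.e. α = 1 works. No larger α is possible: a(u,u) ≥ α||u||_{H^1}² means (1−α)∫(u')² ≥ (α−c)∫u², and for the modes u_n = sin(nπ(x−x₀)/L) (x₀ the left endpoint) one has ∫u_n²/∫(u_n')² = (L/(nπ))² → 0, so a(u_n,u_n)/||u_n||_{H^1}² → 1. Hence the optimal constant is α = 1.
Therefore α = 1.


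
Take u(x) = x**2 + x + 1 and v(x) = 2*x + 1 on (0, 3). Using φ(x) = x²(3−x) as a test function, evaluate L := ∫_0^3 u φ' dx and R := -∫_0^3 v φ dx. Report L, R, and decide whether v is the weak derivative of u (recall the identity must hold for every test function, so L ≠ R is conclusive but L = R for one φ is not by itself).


LHS = -621/20, RHS = -621/20. Yes, v = u' weakly.

u(x) = x**2 + x + 1, classical derivative u'(x) = 2*x + 1.
φ(x) = x²(3−x), so φ'(x) = 3*x*(2 - x).
Note φ(0) = φ(3) = 0, so the boundary term u·φ vanishes.
LHS = ∫_0^3 u(x) φ'(x) dx = ∫_0^3 (-3*x^4 + 3*x^3 + 3*x^2 + 6*x) dx. Term by term:
  ∫_0^3 -3*x^4 dx = -729/5;  ∫_0^3 3*x^3 dx = 243/4;  ∫_0^3 3*x^2 dx = 27;
  ∫_0^3 6*x dx = 27.
Sum: -729/5 + 243/4 + 27 + 27 = -621/20.
So LHS = -621/20.
∫_0^3 v(x) φ(x) dx = ∫_0^3 (-2*x^4 + 5*x^3 + 3*x^2) dx. Term by term:
  ∫_0^3 -2*x^4 dx = -486/5;  ∫_0^3 5*x^3 dx = 405/4;  ∫_0^3 3*x^2 dx = 27.
Sum: -486/5 + 405/4 + 27 = 621/20.
So RHS = -∫_0^3 v(x) φ(x) dx = -621/20.
LHS = RHS, so the identity holds for this test φ.
Moreover u is smooth here and v(x) = u'(x) = 2*x + 1 pointwise, so the identity holds for every test function. Hence v is the weak derivative of u.


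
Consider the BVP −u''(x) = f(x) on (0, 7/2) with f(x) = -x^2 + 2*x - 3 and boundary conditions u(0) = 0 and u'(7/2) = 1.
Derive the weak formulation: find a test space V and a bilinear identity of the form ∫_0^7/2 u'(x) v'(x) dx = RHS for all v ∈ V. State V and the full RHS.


V = {v ∈ H^1(0, 7/2) : v(0) = 0} (test functions vanish at x = 0 where u is specified); weak form: ∫_0^7/2 u'v' dx = ∫_0^7/2 (-x^2 + 2*x - 3) v dx + v(7/2) for all v ∈ V.

Multiply both sides by a test function v and integrate from 0 to 7/2:
  ∫_0^7/2 −u''(x) v(x) dx = ∫_0^7/2 f(x) v(x) dx.
Integrate the LHS by parts once:
  ∫_0^7/2 −u'' v dx = −[u'(x) v(x)]_0^7/2 + ∫_0^7/2 u'(x) v'(x) dx.
Thus ∫_0^7/2 u'(x) v'(x) dx = ∫_0^7/2 f(x) v(x) dx + [u'(x) v(x)]_0^7/2.
Choose V so that boundary terms are either known or forced to vanish.
Mixed BC: u(0) = 0 (Dirichlet) and u'(7/2) = 1 (Neumann). Define V = {v ∈ H^1(0, 7/2) : v(0) = 0}. Then [u' v]_0^7/2 = u'(7/2)·v(7/2) − u'(0)·0 = v(7/2).
Weak formulation: find u (satisfying any essential BC) such that ∫_0^7/2 u'(x) v'(x) dx = ∫_0^7/2 f v dx + v(7/2) for all v ∈ V (Dirichlet at 0 absorbed into V; Neumann datum at x = 7/2 contributes the boundary term).
Substituting f(x) = -x^2 + 2*x - 3, the right-hand side is ∫_0^7/2 (-x^2 + 2*x - 3) v dx + v(7/2).


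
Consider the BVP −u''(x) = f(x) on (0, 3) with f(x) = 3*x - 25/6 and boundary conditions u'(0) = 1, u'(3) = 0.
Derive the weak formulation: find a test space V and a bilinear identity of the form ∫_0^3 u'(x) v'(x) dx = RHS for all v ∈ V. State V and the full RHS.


V = H^1(0, 3) (v unrestricted at boundary; u is determined up to an additive constant); weak form: ∫_0^3 u'v' dx = ∫_0^3 (3*x - 25/6) v dx − v(0) for all v ∈ V.

Multiply both sides by a test function v and integrate from 0 to 3:
  ∫_0^3 −u''(x) v(x) dx = ∫_0^3 f(x) v(x) dx.
Integrate the LHS by parts once:
  ∫_0^3 −u'' v dx = −[u'(x) v(x)]_0^3 + ∫_0^3 u'(x) v'(x) dx.
Thus ∫_0^3 u'(x) v'(x) dx = ∫_0^3 f(x) v(x) dx + [u'(x) v(x)]_0^3.
Choose V so that boundary terms are either known or forced to vanish.
u has inhomogeneous Neumann u'(0) = 1, u'(3) = 0. [u' v]_0^3 = (0)·v(3) − (1)·v(0) = − v(0). Take V = H^1(0, 3); boundary term becomes part of RHS.
Weak formulation: find u (satisfying any essential BC) such that ∫_0^3 u'(x) v'(x) dx = ∫_0^3 f v dx − v(0) for all v ∈ V (Neumann data are natural BCs: they enter the RHS as boundary terms).
Substituting f(x) = 3*x - 25/6, the right-hand side is ∫_0^3 (3*x - 25/6) v dx − v(0).
Compatibility check (pure Neumann): taking v ≡ 1 ∈ V gives 0 = ∫_0^3 f dx + (0) − (1), i.e. ∫_0^3 f dx must equal u'(0) − u'(3) = 1. Indeed ∫_0^3 (3*x - 25/6) dx = 1, so the data are compatible. The solution is then unique only up to an additive constant (fix it e.g. by requiring ∫_0^3 u dx = 0).


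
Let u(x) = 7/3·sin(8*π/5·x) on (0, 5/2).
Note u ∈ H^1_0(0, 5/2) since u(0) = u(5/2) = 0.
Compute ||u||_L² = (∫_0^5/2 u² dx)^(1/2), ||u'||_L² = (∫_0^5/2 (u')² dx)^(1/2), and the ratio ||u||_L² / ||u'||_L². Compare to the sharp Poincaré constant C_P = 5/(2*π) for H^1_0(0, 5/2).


||u||_L² / ||u'||_L² = 5/(8*π) < C_P = 5/(2*π).

u(x) = 7/3·sin(8*π/5·x), so u'(x) = 56*π*cos(8*π*x/5)/15.
Writing u(x) = A·sin(kπx/L) with A = 7/3 and k = 4, use ∫_0^L sin²(kπx/L) dx = L/2 and ∫_0^L cos²(kπx/L) dx = L/2.
u² = 49/9·sin²(8*π/5·x) and (u')² = 3136*π^2/225·cos²(8*π/5·x), and each of sin², cos² integrates to L/2 = 5/4 over (0, 5/2).
∫_0^5/2 u² dx = 245/36, so ||u||_L² = 7*sqrt(5)/6.
∫_0^5/2 (u')² dx = 784*π^2/45, so ||u'||_L² = 28*sqrt(5)*π/15.
Ratio ||u||_L² / ||u'||_L² = 5/(8*π).
Sharp Poincaré constant on H^1_0(0, 5/2) is C_P = L/π = 5/(2*π), achieved by sin(2*π/5·x).
This is the k = 4 harmonic; the ratio L/(kπ) is strictly less than C_P = L/π, consistent with the sharp inequality ||u||_L² ≤ C_P ||u'||_L².


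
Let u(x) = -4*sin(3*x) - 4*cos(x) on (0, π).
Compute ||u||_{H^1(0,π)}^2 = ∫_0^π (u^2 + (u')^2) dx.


||u||_{H^1(0,π)}^2 = 96*π

u'(x) = 4*sin(x) - 12*cos(3*x).
Expand u² and (u')² and integrate term by term on (0, π), using: for integers n ≥ 1, ∫_0^π sin²(nx) dx = ∫_0^π cos²(nx) dx = π/2; for n ≠ n', ∫_0^π sin(nx)sin(n'x) dx = ∫_0^π cos(nx)cos(n'x) dx = 0; and by product-to-sum, ∫_0^π sin(nx)cos(n'x) dx = ½∫_0^π [sin((n+n')x) + sin((n−n')x)] dx, which is 0 when n+n' is even and 2n/(n²−n'²) when n+n' is odd (it need not vanish on (0, π)).
  u² squared terms: (-4)²·∫cos(x)² dx = 16·π/2 = 8*π;  (-4)²·∫sin(3x)² dx = 16·π/2 = 8*π.
  u² cross terms: 2·(-4)·(-4)·∫cos(x)·sin(3x) dx = 32·(0) = 0.
  So ∫_0^π u² dx = 8*π + 8*π + 0 = 16*π.
  (u')² squared terms: (-12)²·∫cos(3x)² dx = 144·π/2 = 72*π;  (4)²·∫sin(x)² dx = 16·π/2 = 8*π.
  (u')² cross terms: 2·(-12)·(4)·∫cos(3x)·sin(x) dx = -96·(0) = 0.
  So ∫_0^π (u')² dx = 72*π + 8*π + 0 = 80*π.
||u||_{H^1}^2 = (16*π) + (80*π) = 96*π.


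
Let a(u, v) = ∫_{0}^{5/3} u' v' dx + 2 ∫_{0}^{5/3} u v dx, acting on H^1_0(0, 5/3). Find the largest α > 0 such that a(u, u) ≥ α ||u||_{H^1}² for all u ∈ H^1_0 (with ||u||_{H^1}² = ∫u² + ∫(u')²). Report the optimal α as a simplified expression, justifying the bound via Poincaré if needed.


α = 1

Coercivity of a(·,·) on H^1_0(0, 5/3) means a(u, u) ≥ α ||u||_{H^1}² for every u ∈ H^1_0.
The interval has length L = 5/3, and Poincaré/coercivity depend only on L. Here a(u, u) = ∫(u')² + (2)·∫u².
Here c = 2 ≥ 1, so a(u,u) = ∫(u')² + c∫u² ≥ ∫(u')² + ∫u² = ||u||_{H^1}², i.e. α = 1 works. No larger α is possible: a(u,u) ≥ α||u||_{H^1}² means (1−α)∫(u')² ≥ (α−c)∫u², and for the modes u_n = sin(nπ(x−x₀)/L) (x₀ the left endpoint) one has ∫u_n²/∫(u_n')² = (L/(nπ))² → 0, so a(u_n,u_n)/||u_n||_{H^1}² → 1. Hence the optimal constant is α = 1.
Therefore α = 1.


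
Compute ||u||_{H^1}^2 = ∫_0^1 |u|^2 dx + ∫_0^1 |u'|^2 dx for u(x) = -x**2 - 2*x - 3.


||u||_{H^1}^2 = 433/15

The H^1 norm (squared) on an interval (0, L) is
  ||u||_{H^1}^2 = ∫_0^L u(x)^2 dx + ∫_0^L u'(x)^2 dx.
Compute u'(x) = -2*x - 2.
Then u(x)^2 = x**4 + 4*x**3 + 10*x**2 + 12*x + 9 and u'(x)^2 = 4*x**2 + 8*x + 4.
Integrate each monomial from 0 to 1 using ∫_0^1 c·x^n dx = c·1^(n+1)/(n+1):
  ∫_0^1 u(x)^2 dx = ∫_0^1 (x^4 + 4*x^3 + 10*x^2 + 12*x + 9) dx. Term by term:
    ∫_0^1 x^4 dx = 1/5;  ∫_0^1 4*x^3 dx = 1;  ∫_0^1 10*x^2 dx = 10/3;
    ∫_0^1 12*x dx = 6;  ∫_0^1 9 dx = 9.
  Sum: 1/5 + 1 + 10/3 + 6 + 9 = 293/15.
  ∫_0^1 u'(x)^2 dx = ∫_0^1 (4*x^2 + 8*x + 4) dx. Term by term:
    ∫_0^1 4*x^2 dx = 4/3;  ∫_0^1 8*x dx = 4;  ∫_0^1 4 dx = 4.
  Sum: 4/3 + 4 + 4 = 28/3.
Adding: ||u||_{H^1}^2 = 293/15 + 28/3 = 433/15.


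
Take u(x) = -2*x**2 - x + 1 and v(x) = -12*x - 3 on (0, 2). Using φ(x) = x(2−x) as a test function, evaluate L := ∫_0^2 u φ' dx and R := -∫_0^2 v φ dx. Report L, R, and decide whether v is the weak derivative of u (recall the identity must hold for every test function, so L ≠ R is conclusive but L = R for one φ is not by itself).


LHS = 20/3, RHS = 20. No, v is not the weak derivative of u.

u(x) = -2*x**2 - x + 1, classical derivative u'(x) = -4*x - 1.
φ(x) = x(2−x), so φ'(x) = 2 - 2*x.
Note φ(0) = φ(2) = 0, so the boundary term u·φ vanishes.
LHS = ∫_0^2 u(x) φ'(x) dx = ∫_0^2 (4*x^3 - 2*x^2 - 4*x + 2) dx. Term by term:
  ∫_0^2 4*x^3 dx = 16;  ∫_0^2 -2*x^2 dx = -16/3;  ∫_0^2 -4*x dx = -8;
  ∫_0^2 2 dx = 4.
Sum: 16 − 16/3 − 8 + 4 = 20/3.
So LHS = 20/3.
∫_0^2 v(x) φ(x) dx = ∫_0^2 (12*x^3 - 21*x^2 - 6*x) dx. Term by term:
  ∫_0^2 12*x^3 dx = 48;  ∫_0^2 -21*x^2 dx = -56;  ∫_0^2 -6*x dx = -12.
Sum: 48 − 56 − 12 = -20.
So RHS = -∫_0^2 v(x) φ(x) dx = 20.
LHS − RHS = -40/3 ≠ 0, so the identity fails.
(For a valid weak derivative the identity must hold for EVERY test function, in particular this one. The failure shows v is NOT the weak derivative of u.)
Correct weak derivative would be u'(x) = -4*x - 1.


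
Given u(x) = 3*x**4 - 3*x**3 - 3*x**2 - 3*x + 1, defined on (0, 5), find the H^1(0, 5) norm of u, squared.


||u||_{H^1}^2 = 56321025/28

The H^1 norm (squared) on an interval (0, L) is
  ||u||_{H^1}^2 = ∫_0^L u(x)^2 dx + ∫_0^L u'(x)^2 dx.
Compute u'(x) = 12*x**3 - 9*x**2 - 6*x - 3.
Then u(x)^2 = 9*x**8 - 18*x**7 - 9*x**6 + 33*x**4 + 12*x**3 + 3*x**2 - 6*x + 1 and u'(x)^2 = 144*x**6 - 216*x**5 - 63*x**4 + 36*x**3 + 90*x**2 + 36*x + 9.
Integrate each monomial from 0 to 5 using ∫_0^5 c·x^n dx = c·5^(n+1)/(n+1):
  ∫_0^5 u(x)^2 dx = ∫_0^5 (9*x^8 - 18*x^7 - 9*x^6 + 33*x^4 + 12*x^3 + 3*x^2 - 6*x + 1) dx. Term by term:
    ∫_0^5 9*x^8 dx = 1953125;  ∫_0^5 -18*x^7 dx = -3515625/4;  ∫_0^5 -9*x^6 dx = -703125/7;
    ∫_0^5 33*x^4 dx = 20625;  ∫_0^5 12*x^3 dx = 1875;  ∫_0^5 3*x^2 dx = 125;
    ∫_0^5 -6*x dx = -75;  ∫_0^5 1 dx = 5.
  Sum: 1953125 − 3515625/4 − 703125/7 + 20625 + 1875 + 125 − 75 + 5 = 27897165/28.
  ∫_0^5 u'(x)^2 dx = ∫_0^5 (144*x^6 - 216*x^5 - 63*x^4 + 36*x^3 + 90*x^2 + 36*x + 9) dx. Term by term:
    ∫_0^5 144*x^6 dx = 11250000/7;  ∫_0^5 -216*x^5 dx = -562500;  ∫_0^5 -63*x^4 dx = -39375;
    ∫_0^5 36*x^3 dx = 5625;  ∫_0^5 90*x^2 dx = 3750;  ∫_0^5 36*x dx = 450;
    ∫_0^5 9 dx = 45.
  Sum: 11250000/7 − 562500 − 39375 + 5625 + 3750 + 450 + 45 = 7105965/7.
Adding: ||u||_{H^1}^2 = 27897165/28 + 7105965/7 = 56321025/28.


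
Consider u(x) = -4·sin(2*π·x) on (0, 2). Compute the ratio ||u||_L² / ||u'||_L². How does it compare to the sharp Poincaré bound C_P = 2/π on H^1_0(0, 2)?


||u||_L² / ||u'||_L² = 1/(2*π) < C_P = 2/π.

u(x) = -4·sin(2*π·x), so u'(x) = -8*π*cos(2*π*x).
Writing u(x) = A·sin(kπx/L) with A = -4 and k = 4, use ∫_0^L sin²(kπx/L) dx = L/2 and ∫_0^L cos²(kπx/L) dx = L/2.
u² = 16·sin²(2*π·x) and (u')² = 64*π^2·cos²(2*π·x), and each of sin², cos² integrates to L/2 = 1 over (0, 2).
∫_0^2 u² dx = 16, so ||u||_L² = 4.
∫_0^2 (u')² dx = 64*π^2, so ||u'||_L² = 8*π.
Ratio ||u||_L² / ||u'||_L² = 1/(2*π).
Sharp Poincaré constant on H^1_0(0, 2) is C_P = L/π = 2/π, achieved by sin(π/2·x).
This is the k = 4 harmonic; the ratio L/(kπ) is strictly less than C_P = L/π, consistent with the sharp inequality ||u||_L² ≤ C_P ||u'||_L².


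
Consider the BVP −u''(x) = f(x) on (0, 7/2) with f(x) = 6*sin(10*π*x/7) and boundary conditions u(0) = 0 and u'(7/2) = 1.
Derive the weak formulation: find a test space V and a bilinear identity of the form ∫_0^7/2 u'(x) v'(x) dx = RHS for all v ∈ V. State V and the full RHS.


V = {v ∈ H^1(0, 7/2) : v(0) = 0} (test functions vanish at x = 0 where u is specified); weak form: ∫_0^7/2 u'v' dx = ∫_0^7/2 (6*sin(10*π*x/7)) v dx + v(7/2) for all v ∈ V.

Multiply both sides by a test function v and integrate from 0 to 7/2:
  ∫_0^7/2 −u''(x) v(x) dx = ∫_0^7/2 f(x) v(x) dx.
Integrate the LHS by parts once:
  ∫_0^7/2 −u'' v dx = −[u'(x) v(x)]_0^7/2 + ∫_0^7/2 u'(x) v'(x) dx.
Thus ∫_0^7/2 u'(x) v'(x) dx = ∫_0^7/2 f(x) v(x) dx + [u'(x) v(x)]_0^7/2.
Choose V so that boundary terms are either known or forced to vanish.
Mixed BC: u(0) = 0 (Dirichlet) and u'(7/2) = 1 (Neumann). Define V = {v ∈ H^1(0, 7/2) : v(0) = 0}. Then [u' v]_0^7/2 = u'(7/2)·v(7/2) − u'(0)·0 = v(7/2).
Weak formulation: find u (satisfying any essential BC) such that ∫_0^7/2 u'(x) v'(x) dx = ∫_0^7/2 f v dx + v(7/2) for all v ∈ V (Dirichlet at 0 absorbed into V; Neumann datum at x = 7/2 contributes the boundary term).
Substituting f(x) = 6*sin(10*π*x/7), the right-hand side is ∫_0^7/2 (6*sin(10*π*x/7)) v dx + v(7/2).


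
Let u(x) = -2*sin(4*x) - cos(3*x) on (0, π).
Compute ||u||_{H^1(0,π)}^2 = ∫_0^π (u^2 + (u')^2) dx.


||u||_{H^1(0,π)}^2 = 320/7 + 39*π

u'(x) = 3*sin(3*x) - 8*cos(4*x).
Expand u² and (u')² and integrate term by term on (0, π), using: for integers n ≥ 1, ∫_0^π sin²(nx) dx = ∫_0^π cos²(nx) dx = π/2; for n ≠ n', ∫_0^π sin(nx)sin(n'x) dx = ∫_0^π cos(nx)cos(n'x) dx = 0; and by product-to-sum, ∫_0^π sin(nx)cos(n'x) dx = ½∫_0^π [sin((n+n')x) + sin((n−n')x)] dx, which is 0 when n+n' is even and 2n/(n²−n'²) when n+n' is odd (it need not vanish on (0, π)).
  u² squared terms: (-1)²·∫cos(3x)² dx = 1·π/2 = π/2;  (-2)²·∫sin(4x)² dx = 4·π/2 = 2*π.
  u² cross terms: 2·(-1)·(-2)·∫cos(3x)·sin(4x) dx = 4·(8/7) = 32/7.
  So ∫_0^π u² dx = π/2 + 2*π + 32/7 = 32/7 + 5*π/2.
  (u')² squared terms: (-8)²·∫cos(4x)² dx = 64·π/2 = 32*π;  (3)²·∫sin(3x)² dx = 9·π/2 = 9*π/2.
  (u')² cross terms: 2·(-8)·(3)·∫cos(4x)·sin(3x) dx = -48·(-6/7) = 288/7.
  So ∫_0^π (u')² dx = 32*π + 9*π/2 + 288/7 = 288/7 + 73*π/2.
||u||_{H^1}^2 = (32/7 + 5*π/2) + (288/7 + 73*π/2) = 320/7 + 39*π.


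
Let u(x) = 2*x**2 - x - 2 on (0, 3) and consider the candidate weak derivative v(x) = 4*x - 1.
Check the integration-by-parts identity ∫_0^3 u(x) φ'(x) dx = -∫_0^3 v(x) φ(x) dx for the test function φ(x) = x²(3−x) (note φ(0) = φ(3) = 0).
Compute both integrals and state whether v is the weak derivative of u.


LHS = -837/20, RHS = -837/20. Yes, v = u' weakly.

u(x) = 2*x**2 - x - 2, classical derivative u'(x) = 4*x - 1.
φ(x) = x²(3−x), so φ'(x) = 3*x*(2 - x).
Note φ(0) = φ(3) = 0, so the boundary term u·φ vanishes.
LHS = ∫_0^3 u(x) φ'(x) dx = ∫_0^3 (-6*x^4 + 15*x^3 - 12*x) dx. Term by term:
  ∫_0^3 -6*x^4 dx = -1458/5;  ∫_0^3 15*x^3 dx = 1215/4;  ∫_0^3 -12*x dx = -54.
Sum: -1458/5 + 1215/4 − 54 = -837/20.
So LHS = -837/20.
∫_0^3 v(x) φ(x) dx = ∫_0^3 (-4*x^4 + 13*x^3 - 3*x^2) dx. Term by term:
  ∫_0^3 -4*x^4 dx = -972/5;  ∫_0^3 13*x^3 dx = 1053/4;  ∫_0^3 -3*x^2 dx = -27.
Sum: -972/5 + 1053/4 − 27 = 837/20.
So RHS = -∫_0^3 v(x) φ(x) dx = -837/20.
LHS = RHS, so the identity holds for this test φ.
Moreover u is smooth here and v(x) = u'(x) = 4*x - 1 pointwise, so the identity holds for every test function. Hence v is the weak derivative of u.


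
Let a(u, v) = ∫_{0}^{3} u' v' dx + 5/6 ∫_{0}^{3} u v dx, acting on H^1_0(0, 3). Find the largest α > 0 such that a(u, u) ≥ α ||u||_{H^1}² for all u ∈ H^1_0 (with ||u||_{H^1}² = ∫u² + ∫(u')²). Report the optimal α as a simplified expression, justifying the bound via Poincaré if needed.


α = (15/2 + π^2)/(9 + π^2)

Coercivity of a(·,·) on H^1_0(0, 3) means a(u, u) ≥ α ||u||_{H^1}² for every u ∈ H^1_0.
The interval has length L = 3, and Poincaré/coercivity depend only on L. Here a(u, u) = ∫(u')² + (5/6)·∫u².
Here 0 < c = 5/6 < 1. The condition a(u,u) ≥ α||u||_{H^1}² reads (1−α)∫(u')² ≥ (α−c)∫u². Any admissible α is ≤ 1 (rapidly oscillating u have ∫u²/∫(u')² → 0), and α = 1 would force 0 ≥ (1−c)∫u², impossible since c < 1; so 1−α > 0. By the sharp Poincaré inequality on H^1_0 of an interval of length L, ∫(u')² ≥ (π/L)²∫u² with equality for the first sine mode sin(π(x−x₀)/L) (x₀ the left endpoint), so the inequality holds for all u iff (1−α)(π/L)² ≥ α − c, i.e. α ≤ ((π/L)² + c)/((π/L)² + 1) = (1 + c(L/π)²)/(1 + (L/π)²). With (π/L)² = π^2/9 and c = 5/6, the largest admissible constant is α = ((π/L)² + c)/((π/L)² + 1).
Simplifying, α = (15/2 + π^2)/(9 + π^2).


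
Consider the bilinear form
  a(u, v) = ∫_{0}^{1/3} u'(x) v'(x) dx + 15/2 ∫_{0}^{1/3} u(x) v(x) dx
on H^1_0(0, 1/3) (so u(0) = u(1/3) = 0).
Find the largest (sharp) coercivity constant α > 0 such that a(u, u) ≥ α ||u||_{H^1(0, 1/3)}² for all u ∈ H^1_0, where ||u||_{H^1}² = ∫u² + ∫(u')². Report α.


α = 1

Coercivity of a(·,·) on H^1_0(0, 1/3) means a(u, u) ≥ α ||u||_{H^1}² for every u ∈ H^1_0.
The interval has length L = 1/3, and Poincaré/coercivity depend only on L. Here a(u, u) = ∫(u')² + (15/2)·∫u².
Here c = 15/2 ≥ 1, so a(u,u) = ∫(u')² + c∫u² ≥ ∫(u')² + ∫u² = ||u||_{H^1}², i.e. α = 1 works. No larger α is possible: a(u,u) ≥ α||u||_{H^1}² means (1−α)∫(u')² ≥ (α−c)∫u², and for the modes u_n = sin(nπ(x−x₀)/L) (x₀ the left endpoint) one has ∫u_n²/∫(u_n')² = (L/(nπ))² → 0, so a(u_n,u_n)/||u_n||_{H^1}² → 1. Hence the optimal constant is α = 1.
Therefore α = 1.


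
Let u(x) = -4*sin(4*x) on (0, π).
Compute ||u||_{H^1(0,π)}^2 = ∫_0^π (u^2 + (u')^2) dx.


||u||_{H^1(0,π)}^2 = 136*π

u'(x) = -16*cos(4*x).
Expand u² and (u')² and integrate term by term on (0, π), using: for integers n ≥ 1, ∫_0^π sin²(nx) dx = ∫_0^π cos²(nx) dx = π/2; for n ≠ n', ∫_0^π sin(nx)sin(n'x) dx = ∫_0^π cos(nx)cos(n'x) dx = 0; and by product-to-sum, ∫_0^π sin(nx)cos(n'x) dx = ½∫_0^π [sin((n+n')x) + sin((n−n')x)] dx, which is 0 when n+n' is even and 2n/(n²−n'²) when n+n' is odd (it need not vanish on (0, π)).
  u² squared terms: (-4)²·∫sin(4x)² dx = 16·π/2 = 8*π.
  So ∫_0^π u² dx = 8*π.
  (u')² squared terms: (-16)²·∫cos(4x)² dx = 256·π/2 = 128*π.
  So ∫_0^π (u')² dx = 128*π.
||u||_{H^1}^2 = (8*π) + (128*π) = 136*π.


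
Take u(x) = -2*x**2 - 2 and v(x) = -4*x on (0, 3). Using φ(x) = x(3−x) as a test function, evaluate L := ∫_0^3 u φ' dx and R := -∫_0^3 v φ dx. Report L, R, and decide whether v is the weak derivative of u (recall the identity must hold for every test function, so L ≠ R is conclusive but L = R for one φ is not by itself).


LHS = 27, RHS = 27. Yes, v = u' weakly.

u(x) = -2*x**2 - 2, classical derivative u'(x) = -4*x.
φ(x) = x(3−x), so φ'(x) = 3 - 2*x.
Note φ(0) = φ(3) = 0, so the boundary term u·φ vanishes.
LHS = ∫_0^3 u(x) φ'(x) dx = ∫_0^3 (4*x^3 - 6*x^2 + 4*x - 6) dx. Term by term:
  ∫_0^3 4*x^3 dx = 81;  ∫_0^3 -6*x^2 dx = -54;  ∫_0^3 4*x dx = 18;
  ∫_0^3 -6 dx = -18.
Sum: 81 − 54 + 18 − 18 = 27.
So LHS = 27.
∫_0^3 v(x) φ(x) dx = ∫_0^3 (4*x^3 - 12*x^2) dx. Term by term:
  ∫_0^3 4*x^3 dx = 81;  ∫_0^3 -12*x^2 dx = -108.
Sum: 81 − 108 = -27.
So RHS = -∫_0^3 v(x) φ(x) dx = 27.
LHS = RHS, so the identity holds for this test φ.
Moreover u is smooth here and v(x) = u'(x) = -4*x pointwise, so the identity holds for every test function. Hence v is the weak derivative of u.


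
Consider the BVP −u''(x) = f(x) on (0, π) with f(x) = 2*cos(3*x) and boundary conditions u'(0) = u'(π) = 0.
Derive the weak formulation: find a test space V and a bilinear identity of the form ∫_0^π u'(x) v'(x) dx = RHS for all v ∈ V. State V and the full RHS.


V = H^1(0, π) (no boundary constraint on v; u is determined up to an additive constant); weak form: ∫_0^π u'v' dx = ∫_0^π (2*cos(3*x)) v dx for all v ∈ V.

Multiply both sides by a test function v and integrate from 0 to π:
  ∫_0^π −u''(x) v(x) dx = ∫_0^π f(x) v(x) dx.
Integrate the LHS by parts once:
  ∫_0^π −u'' v dx = −[u'(x) v(x)]_0^π + ∫_0^π u'(x) v'(x) dx.
Thus ∫_0^π u'(x) v'(x) dx = ∫_0^π f(x) v(x) dx + [u'(x) v(x)]_0^π.
Choose V so that boundary terms are either known or forced to vanish.
u has homogeneous Neumann: u'(0) = u'(π) = 0. So [u' v]_0^π = 0·v(π) − 0·v(0) = 0 for any v; take V = H^1(0, π).
Weak formulation: find u (satisfying any essential BC) such that ∫_0^π u'(x) v'(x) dx = ∫_0^π f v dx for all v ∈ V (homogeneous Neumann, so boundary terms vanish).
Substituting f(x) = 2*cos(3*x), the right-hand side is ∫_0^π (2*cos(3*x)) v dx.
Compatibility check (pure Neumann): taking v ≡ 1 ∈ V gives 0 = ∫_0^π f dx + (0) − (0), i.e. ∫_0^π f dx must equal u'(0) − u'(π) = 0. Indeed ∫_0^π (2*cos(3*x)) dx = 0, so the data are compatible. The solution is then unique only up to an additive constant (fix it e.g. by requiring ∫_0^π u dx = 0).


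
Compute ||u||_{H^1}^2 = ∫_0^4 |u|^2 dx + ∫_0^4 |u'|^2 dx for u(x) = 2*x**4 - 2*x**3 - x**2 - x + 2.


||u||_{H^1}^2 = 43829084/315

The H^1 norm (squared) on an interval (0, L) is
  ||u||_{H^1}^2 = ∫_0^L u(x)^2 dx + ∫_0^L u'(x)^2 dx.
Compute u'(x) = 8*x**3 - 6*x**2 - 2*x - 1.
Then u(x)^2 = 4*x**8 - 8*x**7 + 13*x**4 - 6*x**3 - 3*x**2 - 4*x + 4 and u'(x)^2 = 64*x**6 - 96*x**5 + 4*x**4 + 8*x**3 + 16*x**2 + 4*x + 1.
Integrate each monomial from 0 to 4 using ∫_0^4 c·x^n dx = c·4^(n+1)/(n+1):
  ∫_0^4 u(x)^2 dx = ∫_0^4 (4*x^8 - 8*x^7 + 13*x^4 - 6*x^3 - 3*x^2 - 4*x + 4) dx. Term by term:
    ∫_0^4 4*x^8 dx = 1048576/9;  ∫_0^4 -8*x^7 dx = -65536;  ∫_0^4 13*x^4 dx = 13312/5;
    ∫_0^4 -6*x^3 dx = -384;  ∫_0^4 -3*x^2 dx = -64;  ∫_0^4 -4*x dx = -32;
    ∫_0^4 4 dx = 16.
  Sum: 1048576/9 − 65536 + 13312/5 − 384 − 64 − 32 + 16 = 2392688/45.
  ∫_0^4 u'(x)^2 dx = ∫_0^4 (64*x^6 - 96*x^5 + 4*x^4 + 8*x^3 + 16*x^2 + 4*x + 1) dx. Term by term:
    ∫_0^4 64*x^6 dx = 1048576/7;  ∫_0^4 -96*x^5 dx = -65536;  ∫_0^4 4*x^4 dx = 4096/5;
    ∫_0^4 8*x^3 dx = 512;  ∫_0^4 16*x^2 dx = 1024/3;  ∫_0^4 4*x dx = 32;
    ∫_0^4 1 dx = 4.
  Sum: 1048576/7 − 65536 + 4096/5 + 512 + 1024/3 + 32 + 4 = 9026756/105.
Adding: ||u||_{H^1}^2 = 2392688/45 + 9026756/105 = 43829084/315.


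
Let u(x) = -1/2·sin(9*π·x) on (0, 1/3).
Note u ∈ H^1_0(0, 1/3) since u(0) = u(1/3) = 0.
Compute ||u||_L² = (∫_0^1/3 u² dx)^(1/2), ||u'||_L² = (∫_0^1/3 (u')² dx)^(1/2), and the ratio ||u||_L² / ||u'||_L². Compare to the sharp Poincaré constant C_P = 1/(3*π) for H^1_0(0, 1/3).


||u||_L² / ||u'||_L² = 1/(9*π) < C_P = 1/(3*π).

u(x) = -1/2·sin(9*π·x), so u'(x) = -9*π*cos(9*π*x)/2.
Writing u(x) = A·sin(kπx/L) with A = -1/2 and k = 3, use ∫_0^L sin²(kπx/L) dx = L/2 and ∫_0^L cos²(kπx/L) dx = L/2.
u² = 1/4·sin²(9*π·x) and (u')² = 81*π^2/4·cos²(9*π·x), and each of sin², cos² integrates to L/2 = 1/6 over (0, 1/3).
∫_0^1/3 u² dx = 1/24, so ||u||_L² = sqrt(6)/12.
∫_0^1/3 (u')² dx = 27*π^2/8, so ||u'||_L² = 3*sqrt(6)*π/4.
Ratio ||u||_L² / ||u'||_L² = 1/(9*π).
Sharp Poincaré constant on H^1_0(0, 1/3) is C_P = L/π = 1/(3*π), achieved by sin(3*π·x).
This is the k = 3 harmonic; the ratio L/(kπ) is strictly less than C_P = L/π, consistent with the sharp inequality ||u||_L² ≤ C_P ||u'||_L².


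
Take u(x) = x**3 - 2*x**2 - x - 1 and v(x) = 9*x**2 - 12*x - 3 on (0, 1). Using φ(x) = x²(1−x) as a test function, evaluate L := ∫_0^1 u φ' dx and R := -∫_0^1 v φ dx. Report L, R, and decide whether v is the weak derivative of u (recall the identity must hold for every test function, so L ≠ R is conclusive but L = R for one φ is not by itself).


LHS = 11/60, RHS = 11/20. No, v is not the weak derivative of u.

u(x) = x**3 - 2*x**2 - x - 1, classical derivative u'(x) = 3*x**2 - 4*x - 1.
φ(x) = x²(1−x), so φ'(x) = x*(2 - 3*x).
Note φ(0) = φ(1) = 0, so the boundary term u·φ vanishes.
LHS = ∫_0^1 u(x) φ'(x) dx = ∫_0^1 (-3*x^5 + 8*x^4 - x^3 + x^2 - 2*x) dx. Term by term:
  ∫_0^1 -3*x^5 dx = -1/2;  ∫_0^1 8*x^4 dx = 8/5;  ∫_0^1 -x^3 dx = -1/4;
  ∫_0^1 x^2 dx = 1/3;  ∫_0^1 -2*x dx = -1.
Sum: -1/2 + 8/5 − 1/4 + 1/3 − 1 = 11/60.
So LHS = 11/60.
∫_0^1 v(x) φ(x) dx = ∫_0^1 (-9*x^5 + 21*x^4 - 9*x^3 - 3*x^2) dx. Term by term:
  ∫_0^1 -9*x^5 dx = -3/2;  ∫_0^1 21*x^4 dx = 21/5;  ∫_0^1 -9*x^3 dx = -9/4;
  ∫_0^1 -3*x^2 dx = -1.
Sum: -3/2 + 21/5 − 9/4 − 1 = -11/20.
So RHS = -∫_0^1 v(x) φ(x) dx = 11/20.
LHS − RHS = -11/30 ≠ 0, so the identity fails.
(For a valid weak derivative the identity must hold for EVERY test function, in particular this one. The failure shows v is NOT the weak derivative of u.)
Correct weak derivative would be u'(x) = 3*x**2 - 4*x - 1.


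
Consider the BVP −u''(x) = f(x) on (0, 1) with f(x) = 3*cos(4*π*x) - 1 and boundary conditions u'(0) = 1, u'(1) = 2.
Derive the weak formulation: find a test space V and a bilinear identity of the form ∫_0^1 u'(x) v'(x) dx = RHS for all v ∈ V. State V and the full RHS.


V = H^1(0, 1) (v unrestricted at boundary; u is determined up to an additive constant); weak form: ∫_0^1 u'v' dx = ∫_0^1 (3*cos(4*π*x) - 1) v dx + 2·v(1) − v(0) for all v ∈ V.

Multiply both sides by a test function v and integrate from 0 to 1:
  ∫_0^1 −u''(x) v(x) dx = ∫_0^1 f(x) v(x) dx.
Integrate the LHS by parts once:
  ∫_0^1 −u'' v dx = −[u'(x) v(x)]_0^1 + ∫_0^1 u'(x) v'(x) dx.
Thus ∫_0^1 u'(x) v'(x) dx = ∫_0^1 f(x) v(x) dx + [u'(x) v(x)]_0^1.
Choose V so that boundary terms are either known or forced to vanish.
u has inhomogeneous Neumann u'(0) = 1, u'(1) = 2. [u' v]_0^1 = (2)·v(1) − (1)·v(0) = 2·v(1) − v(0). Take V = H^1(0, 1); boundary term becomes part of RHS.
Weak formulation: find u (satisfying any essential BC) such that ∫_0^1 u'(x) v'(x) dx = ∫_0^1 f v dx + 2·v(1) − v(0) for all v ∈ V (Neumann data are natural BCs: they enter the RHS as boundary terms).
Substituting f(x) = 3*cos(4*π*x) - 1, the right-hand side is ∫_0^1 (3*cos(4*π*x) - 1) v dx + 2·v(1) − v(0).
Compatibility check (pure Neumann): taking v ≡ 1 ∈ V gives 0 = ∫_0^1 f dx + (2) − (1), i.e. ∫_0^1 f dx must equal u'(0) − u'(1) = -1. Indeed ∫_0^1 (3*cos(4*π*x) - 1) dx = -1, so the data are compatible. The solution is then unique only up to an additive constant (fix it e.g. by requiring ∫_0^1 u dx = 0).


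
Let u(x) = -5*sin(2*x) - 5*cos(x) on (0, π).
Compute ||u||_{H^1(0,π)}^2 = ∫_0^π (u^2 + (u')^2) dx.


||u||_{H^1(0,π)}^2 = 400/3 + 175*π/2

u'(x) = 5*sin(x) - 10*cos(2*x).
Expand u² and (u')² and integrate term by term on (0, π), using: for integers n ≥ 1, ∫_0^π sin²(nx) dx = ∫_0^π cos²(nx) dx = π/2; for n ≠ n', ∫_0^π sin(nx)sin(n'x) dx = ∫_0^π cos(nx)cos(n'x) dx = 0; and by product-to-sum, ∫_0^π sin(nx)cos(n'x) dx = ½∫_0^π [sin((n+n')x) + sin((n−n')x)] dx, which is 0 when n+n' is even and 2n/(n²−n'²) when n+n' is odd (it need not vanish on (0, π)).
  u² squared terms: (-5)²·∫cos(x)² dx = 25·π/2 = 25*π/2;  (-5)²·∫sin(2x)² dx = 25·π/2 = 25*π/2.
  u² cross terms: 2·(-5)·(-5)·∫cos(x)·sin(2x) dx = 50·(4/3) = 200/3.
  So ∫_0^π u² dx = 25*π/2 + 25*π/2 + 200/3 = 200/3 + 25*π.
  (u')² squared terms: (-10)²·∫cos(2x)² dx = 100·π/2 = 50*π;  (5)²·∫sin(x)² dx = 25·π/2 = 25*π/2.
  (u')² cross terms: 2·(-10)·(5)·∫cos(2x)·sin(x) dx = -100·(-2/3) = 200/3.
  So ∫_0^π (u')² dx = 50*π + 25*π/2 + 200/3 = 200/3 + 125*π/2.
||u||_{H^1}^2 = (200/3 + 25*π) + (200/3 + 125*π/2) = 400/3 + 175*π/2.


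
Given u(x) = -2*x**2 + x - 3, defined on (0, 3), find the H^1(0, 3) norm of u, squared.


||u||_{H^1}^2 = 1707/5

The H^1 norm (squared) on an interval (0, L) is
  ||u||_{H^1}^2 = ∫_0^L u(x)^2 dx + ∫_0^L u'(x)^2 dx.
Compute u'(x) = 1 - 4*x.
Then u(x)^2 = 4*x**4 - 4*x**3 + 13*x**2 - 6*x + 9 and u'(x)^2 = 16*x**2 - 8*x + 1.
Integrate each monomial from 0 to 3 using ∫_0^3 c·x^n dx = c·3^(n+1)/(n+1):
  ∫_0^3 u(x)^2 dx = ∫_0^3 (4*x^4 - 4*x^3 + 13*x^2 - 6*x + 9) dx. Term by term:
    ∫_0^3 4*x^4 dx = 972/5;  ∫_0^3 -4*x^3 dx = -81;  ∫_0^3 13*x^2 dx = 117;
    ∫_0^3 -6*x dx = -27;  ∫_0^3 9 dx = 27.
  Sum: 972/5 − 81 + 117 − 27 + 27 = 1152/5.
  ∫_0^3 u'(x)^2 dx = ∫_0^3 (16*x^2 - 8*x + 1) dx. Term by term:
    ∫_0^3 16*x^2 dx = 144;  ∫_0^3 -8*x dx = -36;  ∫_0^3 1 dx = 3.
  Sum: 144 − 36 + 3 = 111.
Adding: ||u||_{H^1}^2 = 1152/5 + 111 = 1707/5.


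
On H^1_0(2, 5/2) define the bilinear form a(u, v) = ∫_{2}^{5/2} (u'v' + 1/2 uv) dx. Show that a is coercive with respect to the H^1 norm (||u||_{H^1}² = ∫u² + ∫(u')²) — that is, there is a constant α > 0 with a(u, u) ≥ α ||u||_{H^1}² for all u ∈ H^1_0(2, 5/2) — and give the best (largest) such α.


α = (1 + 8*π^2)/(2*(1 + 4*π^2))

Coercivity of a(·,·) on H^1_0(2, 5/2) means a(u, u) ≥ α ||u||_{H^1}² for every u ∈ H^1_0.
The interval has length L = 1/2, and Poincaré/coercivity depend only on L. Here a(u, u) = ∫(u')² + (1/2)·∫u².
Here 0 < c = 1/2 < 1. The condition a(u,u) ≥ α||u||_{H^1}² reads (1−α)∫(u')² ≥ (α−c)∫u². Any admissible α is ≤ 1 (rapidly oscillating u have ∫u²/∫(u')² → 0), and α = 1 would force 0 ≥ (1−c)∫u², impossible since c < 1; so 1−α > 0. By the sharp Poincaré inequality on H^1_0 of an interval of length L, ∫(u')² ≥ (π/L)²∫u² with equality for the first sine mode sin(π(x−x₀)/L) (x₀ the left endpoint), so the inequality holds for all u iff (1−α)(π/L)² ≥ α − c, i.e. α ≤ ((π/L)² + c)/((π/L)² + 1) = (1 + c(L/π)²)/(1 + (L/π)²). With (π/L)² = 4*π^2 and c = 1/2, the largest admissible constant is α = ((π/L)² + c)/((π/L)² + 1).
Simplifying, α = (1 + 8*π^2)/(2*(1 + 4*π^2)).
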